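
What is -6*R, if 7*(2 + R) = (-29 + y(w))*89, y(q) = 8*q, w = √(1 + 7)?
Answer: 15570/7 - 8544*√2/7 ≈ 498.14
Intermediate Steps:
w = 2*√2 (w = √8 = 2*√2 ≈ 2.8284)
R = -2595/7 + 1424*√2/7 (R = -2 + ((-29 + 8*(2*√2))*89)/7 = -2 + ((-29 + 16*√2)*89)/7 = -2 + (-2581 + 1424*√2)/7 = -2 + (-2581/7 + 1424*√2/7) = -2595/7 + 1424*√2/7 ≈ -83.023)
-6*R = -6*(-2595/7 + 1424*√2/7) = 15570/7 - 8544*√2/7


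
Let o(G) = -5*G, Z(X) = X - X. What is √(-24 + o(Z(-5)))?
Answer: 2*I*√6 ≈ 4.899*I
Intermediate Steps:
Z(X) = 0
√(-24 + o(Z(-5))) = √(-24 - 5*0) = √(-24 + 0) = √(-24) = 2*I*√6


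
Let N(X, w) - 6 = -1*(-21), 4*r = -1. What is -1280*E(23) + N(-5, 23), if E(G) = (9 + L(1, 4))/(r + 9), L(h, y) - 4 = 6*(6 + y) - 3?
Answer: -10213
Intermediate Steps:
r = -¼ (r = (¼)*(-1) = -¼ ≈ -0.25000)
L(h, y) = 37 + 6*y (L(h, y) = 4 + (6*(6 + y) - 3) = 4 + ((36 + 6*y) - 3) = 4 + (33 + 6*y) = 37 + 6*y)
N(X, w) = 27 (N(X, w) = 6 - 1*(-21) = 6 + 21 = 27)
E(G) = 8 (E(G) = (9 + (37 + 6*4))/(-¼ + 9) = (9 + (37 + 24))/(35/4) = (9 + 61)*(4/35) = 70*(4/35) = 8)
-1280*E(23) + N(-5, 23) = -1280*8 + 27 = -10240 + 27 = -10213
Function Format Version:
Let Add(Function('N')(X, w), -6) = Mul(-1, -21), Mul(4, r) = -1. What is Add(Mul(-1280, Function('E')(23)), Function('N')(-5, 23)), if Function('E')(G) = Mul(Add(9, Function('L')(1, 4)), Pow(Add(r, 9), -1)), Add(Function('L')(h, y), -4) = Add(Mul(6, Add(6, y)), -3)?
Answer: -10213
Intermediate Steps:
r = Rational(-1, 4) (r = Mul(Rational(1, 4), -1) = Rational(-1, 4) ≈ -0.25000)
Function('L')(h, y) = Add(37, Mul(6, y)) (Function('L')(h, y) = Add(4, Add(Mul(6, Add(6, y)), -3)) = Add(4, Add(Add(36, Mul(6, y)), -3)) = Add(4, Add(33, Mul(6, y))) = Add(37, Mul(6, y)))
Function('N')(X, w) = 27 (Function('N')(X, w) = Add(6, Mul(-1, -21)) = Add(6, 21) = 27)
Function('E')(G) = 8 (Function('E')(G) = Mul(Add(9, Add(37, Mul(6, 4))), Pow(Add(Rational(-1, 4), 9), -1)) = Mul(Add(9, Add(37, 24)), Pow(Rational(35, 4), -1)) = Mul(Add(9, 61), Rational(4, 35)) = Mul(70, Rational(4, 35)) = 8)
Add(Mul(-1280, Function('E')(23)), Function('N')(-5, 23)) = Add(Mul(-1280, 8), 27) = Add(-10240, 27) = -10213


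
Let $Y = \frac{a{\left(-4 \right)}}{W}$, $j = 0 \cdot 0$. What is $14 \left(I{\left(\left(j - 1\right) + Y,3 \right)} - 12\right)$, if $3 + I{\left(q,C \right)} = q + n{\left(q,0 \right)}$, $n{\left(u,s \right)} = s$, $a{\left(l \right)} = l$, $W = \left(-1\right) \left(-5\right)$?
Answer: $- \frac{1176}{5} \approx -235.2$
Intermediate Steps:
$W = 5$
$j = 0$
$Y = - \frac{4}{5} \approx -0.8$
$I{\left(q,C \right)} = -3 + q$ ($I{\left(q,C \right)} = -3 + \left(q + 0\right) = -3 + q$)
$14 \left(I{\left(\left(j - 1\right) + Y,3 \right)} - 12\right) = 14 \left(\left(-3 + \left(\left(0 - 1\right) - \frac{4}{5}\right)\right) - 12\right) = 14 \left(\left(-3 - \frac{9}{5}\right) - 12\right) = 14 \left(- \frac{24}{5} - 12\right) = 14 \left(- \frac{84}{5}\right) = - \frac{1176}{5}$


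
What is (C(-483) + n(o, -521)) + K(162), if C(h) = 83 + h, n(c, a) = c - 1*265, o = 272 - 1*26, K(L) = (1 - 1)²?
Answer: -419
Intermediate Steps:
K(L) = 0 (K(L) = 0² = 0)
o = 246 (o = 272 - 26 = 246)
n(c, a) = -265 + c (n(c, a) = c - 265 = -265 + c)
(C(-483) + n(o, -521)) + K(162) = ((83 - 483) + (-265 + 246)) + 0 = (-400 - 19) + 0 = -419 + 0 = -419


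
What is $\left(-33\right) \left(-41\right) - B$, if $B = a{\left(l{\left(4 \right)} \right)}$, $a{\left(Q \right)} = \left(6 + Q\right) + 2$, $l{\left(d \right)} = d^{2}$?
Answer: $1329$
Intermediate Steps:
$a{\left(Q \right)} = 8 + Q$
$B = 24$ ($B = 8 + 4^{2} = 8 + 16 = 24$)
$\left(-33\right) \left(-41\right) - B = \left(-33\right) \left(-41\right) - 24 = 1353 - 24 = 1329$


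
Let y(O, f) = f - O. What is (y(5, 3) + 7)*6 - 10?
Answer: 20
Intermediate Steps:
(y(5, 3) + 7)*6 - 10 = ((3 - 1*5) + 7)*6 - 10 = ((3 - 5) + 7)*6 - 10 = (-2 + 7)*6 - 10 = 5*6 - 10 = 30 - 10 = 20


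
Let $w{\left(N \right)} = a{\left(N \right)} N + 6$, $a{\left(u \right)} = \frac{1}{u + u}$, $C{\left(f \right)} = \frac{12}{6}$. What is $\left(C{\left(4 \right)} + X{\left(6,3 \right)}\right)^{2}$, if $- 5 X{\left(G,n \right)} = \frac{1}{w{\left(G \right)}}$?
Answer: $\frac{16384}{4225} \approx 3.8779$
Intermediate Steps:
$C{\left(f \right)} = 2$ ($C{\left(f \right)} = 12 \cdot \frac{1}{6} = 2$)
$a{\left(u \right)} = \frac{1}{2 u}$
$w{\left(N \right)} = \frac{13}{2}$ ($w{\left(N \right)} = \frac{1}{2 N} N + 6 = \frac{1}{2} + 6 = \frac{13}{2}$)
$X{\left(G,n \right)} = - \frac{2}{65}$ ($X{\left(G,n \right)} = - \frac{1}{5 \cdot \frac{13}{2}} = \left(- \frac{1}{5}\right) \frac{2}{13} = - \frac{2}{65}$)
$\left(C{\left(4 \right)} + X{\left(6,3 \right)}\right)^{2} = \left(2 - \frac{2}{65}\right)^{2} = \left(\frac{128}{65}\right)^{2} = \frac{16384}{4225}$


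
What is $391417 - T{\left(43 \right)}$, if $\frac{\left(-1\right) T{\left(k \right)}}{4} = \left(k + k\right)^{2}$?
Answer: $421001$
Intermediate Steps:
$T{\left(k \right)} = - 16 k^{2}$ ($T{\left(k \right)} = - 4 \left(k + k\right)^{2} = - 4 \left(2 k\right)^{2} = - 4 \cdot 4 k^{2} = - 16 k^{2}$)
$391417 - T{\left(43 \right)} = 391417 - - 16 \cdot 43^{2} = 391417 - \left(-16\right) 1849 = 391417 - -29584 = 391417 + 29584 = 421001$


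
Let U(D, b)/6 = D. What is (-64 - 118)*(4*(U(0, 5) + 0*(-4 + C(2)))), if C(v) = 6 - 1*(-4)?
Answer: 0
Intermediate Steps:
C(v) = 10 (C(v) = 6 + 4 = 10)
U(D, b) = 6*D
(-64 - 118)*(4*(U(0, 5) + 0*(-4 + C(2)))) = (-64 - 118)*(4*(6*0 + 0*(-4 + 10))) = -728*(0 + 0*6) = -728*(0 + 0) = -728*0 = -182*0 = 0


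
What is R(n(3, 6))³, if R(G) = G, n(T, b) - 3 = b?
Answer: 729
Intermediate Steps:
n(T, b) = 3 + b
R(n(3, 6))³ = (3 + 6)³ = 9³ = 729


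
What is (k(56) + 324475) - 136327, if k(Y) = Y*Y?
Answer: 191284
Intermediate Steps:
k(Y) = Y**2
(k(56) + 324475) - 136327 = (56**2 + 324475) - 136327 = (3136 + 324475) - 136327 = 327611 - 136327 = 191284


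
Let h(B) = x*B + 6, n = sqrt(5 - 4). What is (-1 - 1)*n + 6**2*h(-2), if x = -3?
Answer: 430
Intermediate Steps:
n = 1 (n = sqrt(1) = 1)
h(B) = 6 - 3*B (h(B) = -3*B + 6 = 6 - 3*B)
(-1 - 1)*n + 6**2*h(-2) = (-1 - 1)*1 + 6**2*(6 - 3*(-2)) = -2*1 + 36*(6 + 6) = -2 + 36*12 = -2 + 432 = 430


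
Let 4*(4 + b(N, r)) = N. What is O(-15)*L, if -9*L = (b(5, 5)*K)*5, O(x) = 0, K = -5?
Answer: 0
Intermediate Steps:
b(N, r) = -4 + N/4
L = -275/36 (L = -(-4 + (¼)*5)*(-5)*5/9 = -(-4 + 5/4)*(-5)*5/9 = -(-11/4*(-5))*5/9 = -55*5/36 = -⅑*275/4 = -275/36 ≈ -7.6389)
O(-15)*L = 0*(-275/36) = 0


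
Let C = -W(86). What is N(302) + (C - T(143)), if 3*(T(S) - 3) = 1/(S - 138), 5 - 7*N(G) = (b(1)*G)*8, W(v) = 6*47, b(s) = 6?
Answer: -247297/105 ≈ -2355.2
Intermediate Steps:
W(v) = 282
N(G) = 5/7 - 48*G/7 (N(G) = 5/7 - 6*G*8/7 = 5/7 - 48*G/7)
T(S) = 3 + 1/(3*(-138 + S)) (T(S) = 3 + 1/(3*(S - 138)) = 3 + 1/(3*(-138 + S)))
C = -282 (C = -1*282 = -282)
N(302) + (C - T(143)) = (5/7 - 48/7*302) + (-282 - (-1241 + 9*143)/(3*(-138 + 143))) = (5/7 - 14496/7) + (-282 - (-1241 + 1287)/(3*5)) = -14491/7 + (-282 - 46/(3*5)) = -14491/7 + (-282 - 1*46/15) = -14491/7 + (-282 - 46/15) = -14491/7 - 4276/15 = -247297/105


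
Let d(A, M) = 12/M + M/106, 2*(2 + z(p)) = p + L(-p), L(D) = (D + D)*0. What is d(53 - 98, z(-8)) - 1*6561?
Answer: -347842/53 ≈ -6563.1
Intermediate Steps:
L(D) = 0 (L(D) = (2*D)*0 = 0)
z(p) = -2 + p/2 (z(p) = -2 + (p + 0)/2 = -2 + p/2)
d(A, M) = 12/M + M/106 (d(A, M) = 12/M + M*(1/106) = 12/M + M/106)
d(53 - 98, z(-8)) - 1*6561 = (12/(-2 + (½)*(-8)) + (-2 + (½)*(-8))/106) - 1*6561 = (12/(-2 - 4) + (-2 - 4)/106) - 6561 = (12/(-6) + (1/106)*(-6)) - 6561 = (12*(-⅙) - 3/53) - 6561 = (-2 - 3/53) - 6561 = -109/53 - 6561 = -347842/53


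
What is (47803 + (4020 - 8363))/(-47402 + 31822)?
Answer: -53/19 ≈ -2.7895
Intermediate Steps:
(47803 + (4020 - 8363))/(-47402 + 31822) = (47803 - 4343)/(-15580) = 43460*(-1/15580) = -53/19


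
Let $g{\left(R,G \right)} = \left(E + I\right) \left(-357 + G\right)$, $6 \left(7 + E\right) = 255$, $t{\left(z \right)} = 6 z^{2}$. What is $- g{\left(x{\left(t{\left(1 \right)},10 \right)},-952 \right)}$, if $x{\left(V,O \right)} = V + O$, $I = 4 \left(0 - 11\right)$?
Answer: $- \frac{22253}{2} \approx -11127.0$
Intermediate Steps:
$I = -44$ ($I = 4 \left(-11\right) = -44$)
$x{\left(V,O \right)} = O + V$
$E = \frac{71}{2}$ ($E = -7 + \frac{1}{6} \cdot 255 = -7 + \frac{85}{2} = \frac{71}{2} \approx 35.5$)
$g{\left(R,G \right)} = \frac{6069}{2} - \frac{17 G}{2}$ ($g{\left(R,G \right)} = \left(\frac{71}{2} - 44\right) \left(-357 + G\right) = - \frac{17 \left(-357 + G\right)}{2} = \frac{6069}{2} - \frac{17 G}{2}$)
$- g{\left(x{\left(t{\left(1 \right)},10 \right)},-952 \right)} = - (\frac{6069}{2} - -8092) = - (\frac{6069}{2} + 8092) = \left(-1\right) \frac{22253}{2} = - \frac{22253}{2}$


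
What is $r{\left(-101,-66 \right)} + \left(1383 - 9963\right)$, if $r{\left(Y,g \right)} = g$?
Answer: $-8646$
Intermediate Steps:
$r{\left(-101,-66 \right)} + \left(1383 - 9963\right) = -66 + \left(1383 - 9963\right) = -66 - 8580 = -8646$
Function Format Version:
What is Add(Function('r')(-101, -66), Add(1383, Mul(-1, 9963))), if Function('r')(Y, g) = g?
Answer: -8646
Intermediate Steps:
Add(Function('r')(-101, -66), Add(1383, Mul(-1, 9963))) = Add(-66, Add(1383, Mul(-1, 9963))) = Add(-66, Add(1383, -9963)) = Add(-66, -8580) = -8646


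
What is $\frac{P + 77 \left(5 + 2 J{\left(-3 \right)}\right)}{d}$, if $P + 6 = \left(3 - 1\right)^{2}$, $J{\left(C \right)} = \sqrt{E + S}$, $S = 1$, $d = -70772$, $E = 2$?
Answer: $- \frac{383}{70772} - \frac{77 \sqrt{3}}{35386} \approx -0.0091807$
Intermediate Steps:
$J{\left(C \right)} = \sqrt{3}$ ($J{\left(C \right)} = \sqrt{2 + 1} = \sqrt{3}$)
$P = -2$ ($P = -6 + \left(3 - 1\right)^{2} = -6 + 2^{2} = -6 + 4 = -2$)
$\frac{P + 77 \left(5 + 2 J{\left(-3 \right)}\right)}{d} = \frac{-2 + 77 \left(5 + 2 \sqrt{3}\right)}{-70772} = \left(-2 + \left(385 + 154 \sqrt{3}\right)\right) \left(- \frac{1}{70772}\right) = \left(383 + 154 \sqrt{3}\right) \left(- \frac{1}{70772}\right) = - \frac{383}{70772} - \frac{77 \sqrt{3}}{35386}$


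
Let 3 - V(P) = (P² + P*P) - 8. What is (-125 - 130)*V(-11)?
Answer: 58905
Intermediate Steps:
V(P) = 11 - 2*P² (V(P) = 3 - ((P² + P*P) - 8) = 3 - ((P² + P²) - 8) = 3 - (2*P² - 8) = 3 - (-8 + 2*P²) = 3 + (8 - 2*P²) = 11 - 2*P²)
(-125 - 130)*V(-11) = (-125 - 130)*(11 - 2*(-11)²) = -255*(11 - 2*121) = -255*(11 - 242) = -255*(-231) = 58905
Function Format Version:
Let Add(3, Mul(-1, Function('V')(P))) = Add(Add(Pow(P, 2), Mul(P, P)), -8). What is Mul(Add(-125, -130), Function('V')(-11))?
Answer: 58905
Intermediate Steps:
Function('V')(P) = Add(11, Mul(-2, Pow(P, 2))) (Function('V')(P) = Add(3, Mul(-1, Add(Add(Pow(P, 2), Mul(P, P)), -8))) = Add(3, Mul(-1, Add(Add(Pow(P, 2), Pow(P, 2)), -8))) = Add(3, Mul(-1, Add(Mul(2, Pow(P, 2)), -8))) = Add(3, Mul(-1, Add(-8, Mul(2, Pow(P, 2))))) = Add(3, Add(8, Mul(-2, Pow(P, 2)))) = Add(11, Mul(-2, Pow(P, 2))))
Mul(Add(-125, -130), Function('V')(-11)) = Mul(Add(-125, -130), Add(11, Mul(-2, Pow(-11, 2)))) = Mul(-255, Add(11, Mul(-2, 121))) = Mul(-255, Add(11, -242)) = Mul(-255, -231) = 58905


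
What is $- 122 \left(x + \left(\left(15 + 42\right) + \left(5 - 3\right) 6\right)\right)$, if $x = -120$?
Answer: $6222$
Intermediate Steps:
$- 122 \left(x + \left(\left(15 + 42\right) + \left(5 - 3\right) 6\right)\right) = - 122 \left(-120 + \left(\left(15 + 42\right) + \left(5 - 3\right) 6\right)\right) = - 122 \left(-120 + \left(57 + 2 \cdot 6\right)\right) = - 122 \left(-120 + \left(57 + 12\right)\right) = - 122 \left(-120 + 69\right) = \left(-122\right) \left(-51\right) = 6222$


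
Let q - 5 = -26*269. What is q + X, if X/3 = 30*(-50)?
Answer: -11489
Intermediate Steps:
X = -4500 (X = 3*(30*(-50)) = 3*(-1500) = -4500)
q = -6989 (q = 5 - 26*269 = 5 - 6994 = -6989)
q + X = -6989 - 4500 = -11489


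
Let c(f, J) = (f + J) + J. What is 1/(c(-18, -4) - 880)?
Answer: -1/906 ≈ -0.0011038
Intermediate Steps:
c(f, J) = f + 2*J (c(f, J) = (J + f) + J = f + 2*J)
1/(c(-18, -4) - 880) = 1/((-18 + 2*(-4)) - 880) = 1/((-18 - 8) - 880) = 1/(-26 - 880) = 1/(-906) = -1/906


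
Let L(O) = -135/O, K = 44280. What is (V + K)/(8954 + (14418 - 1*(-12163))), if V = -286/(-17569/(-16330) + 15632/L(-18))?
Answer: 301578134236/242019245539 ≈ 1.2461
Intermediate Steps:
V = -14011140/102160931 (V = -286/(-17569/(-16330) + 15632/((-135/(-18)))) = -286/(-17569*(-1/16330) + 15632/((-135*(-1/18)))) = -286/(17569/16330 + 15632/(15/2)) = -286/(17569/16330 + 15632*(2/15)) = -286/(17569/16330 + 31264/15) = -286/102160931/48990 = -286*48990/102160931 = -14011140/102160931 ≈ -0.13715)
(V + K)/(8954 + (14418 - 1*(-12163))) = (-14011140/102160931 + 44280)/(8954 + (14418 - 1*(-12163))) = 4523672013540/(102160931*(8954 + (14418 + 12163))) = 4523672013540/(102160931*(8954 + 26581)) = (4523672013540/102160931)/35535 = (4523672013540/102160931)*(1/35535) = 301578134236/242019245539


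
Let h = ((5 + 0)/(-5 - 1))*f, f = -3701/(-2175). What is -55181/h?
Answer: 144022410/3701 ≈ 38914.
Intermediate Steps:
f = 3701/2175 (f = -3701*(-1/2175) = 3701/2175 ≈ 1.7016)
h = -3701/2610 (h = ((5 + 0)/(-5 - 1))*(3701/2175) = (5/(-6))*(3701/2175) = (5*(-1/6))*(3701/2175) = -5/6*3701/2175 = -3701/2610 ≈ -1.4180)
-55181/h = -55181/(-3701/2610) = -55181*(-2610/3701) = 144022410/3701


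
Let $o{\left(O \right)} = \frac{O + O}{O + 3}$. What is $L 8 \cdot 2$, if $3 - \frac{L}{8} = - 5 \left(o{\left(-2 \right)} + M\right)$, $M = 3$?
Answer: $-256$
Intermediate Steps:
$o{\left(O \right)} = \frac{2 O}{3 + O}$
$L = -16$ ($L = 24 - 8 \left(- 5 \left(2 \left(-2\right) \frac{1}{3 - 2} + 3\right)\right) = 24 - 8 \left(- 5 \left(2 \left(-2\right) 1^{-1} + 3\right)\right) = 24 - 8 \left(- 5 \left(2 \left(-2\right) 1 + 3\right)\right) = 24 - 8 \left(- 5 \left(-4 + 3\right)\right) = 24 - 8 \left(\left(-5\right) \left(-1\right)\right) = 24 - 40 = -16$)
$L 8 \cdot 2 = \left(-16\right) 8 \cdot 2 = \left(-128\right) 2 = -256$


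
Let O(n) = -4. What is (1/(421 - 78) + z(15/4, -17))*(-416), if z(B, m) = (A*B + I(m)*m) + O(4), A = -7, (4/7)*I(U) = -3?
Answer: -8419008/343 ≈ -24545.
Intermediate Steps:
I(U) = -21/4 (I(U) = (7/4)*(-3) = -21/4)
z(B, m) = -4 - 7*B - 21*m/4 (z(B, m) = (-7*B - 21*m/4) - 4 = -4 - 7*B - 21*m/4)
(1/(421 - 78) + z(15/4, -17))*(-416) = (1/(421 - 78) + (-4 - 105/4 - 21/4*(-17)))*(-416) = (1/343 + (-4 - 105/4 + 357/4))*(-416) = (1/343 + 59)*(-416) = (20238/343)*(-416) = -8419008/343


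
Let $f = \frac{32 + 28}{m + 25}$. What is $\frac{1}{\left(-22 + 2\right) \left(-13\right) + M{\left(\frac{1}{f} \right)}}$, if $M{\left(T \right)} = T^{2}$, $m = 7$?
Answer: $\frac{225}{58564} \approx 0.003842$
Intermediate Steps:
$f = \frac{15}{8}$ ($f = \frac{32 + 28}{7 + 25} = \frac{60}{32} = 60 \cdot \frac{1}{32} = \frac{15}{8} \approx 1.875$)
$\frac{1}{\left(-22 + 2\right) \left(-13\right) + M{\left(\frac{1}{f} \right)}} = \frac{1}{\left(-22 + 2\right) \left(-13\right) + \left(\frac{1}{\frac{15}{8}}\right)^{2}} = \frac{1}{\left(-20\right) \left(-13\right) + \left(\frac{8}{15}\right)^{2}} = \frac{1}{260 + \frac{64}{225}} = \frac{1}{\frac{58564}{225}} = \frac{225}{58564}$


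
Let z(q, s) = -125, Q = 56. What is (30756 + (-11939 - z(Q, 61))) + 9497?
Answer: 28439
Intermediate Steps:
(30756 + (-11939 - z(Q, 61))) + 9497 = (30756 + (-11939 - 1*(-125))) + 9497 = (30756 + (-11939 + 125)) + 9497 = (30756 - 11814) + 9497 = 18942 + 9497 = 28439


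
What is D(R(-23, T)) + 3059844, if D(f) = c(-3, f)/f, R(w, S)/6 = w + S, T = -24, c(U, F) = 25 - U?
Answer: 431437990/141 ≈ 3.0598e+6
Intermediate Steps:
R(w, S) = 6*S + 6*w (R(w, S) = 6*(w + S) = 6*(S + w) = 6*S + 6*w)
D(f) = 28/f (D(f) = (25 - 1*(-3))/f = (25 + 3)/f = 28/f)
D(R(-23, T)) + 3059844 = 28/(6*(-24) + 6*(-23)) + 3059844 = 28/(-144 - 138) + 3059844 = 28/(-282) + 3059844 = 28*(-1/282) + 3059844 = -14/141 + 3059844 = 431437990/141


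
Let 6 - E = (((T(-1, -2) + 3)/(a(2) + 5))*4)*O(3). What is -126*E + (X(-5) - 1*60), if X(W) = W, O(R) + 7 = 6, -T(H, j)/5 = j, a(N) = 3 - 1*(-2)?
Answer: -7381/5 ≈ -1476.2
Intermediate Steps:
a(N) = 5 (a(N) = 3 + 2 = 5)
T(H, j) = -5*j
O(R) = -1 (O(R) = -7 + 6 = -1)
E = 56/5 (E = 6 - ((-5*(-2) + 3)/(5 + 5))*4*(-1) = 6 - ((10 + 3)/10)*4*(-1) = 6 - (13*(⅒))*4*(-1) = 6 - (13/10)*4*(-1) = 6 - 26*(-1)/5 = 6 - 1*(-26/5) = 6 + 26/5 = 56/5 ≈ 11.200)
-126*E + (X(-5) - 1*60) = -126*56/5 + (-5 - 1*60) = -7056/5 + (-5 - 60) = -7056/5 - 65 = -7381/5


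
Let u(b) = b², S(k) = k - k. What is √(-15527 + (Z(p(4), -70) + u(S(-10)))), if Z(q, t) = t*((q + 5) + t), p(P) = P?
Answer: I*√11257 ≈ 106.1*I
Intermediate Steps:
S(k) = 0
Z(q, t) = t*(5 + q + t) (Z(q, t) = t*((5 + q) + t) = t*(5 + q + t))
√(-15527 + (Z(p(4), -70) + u(S(-10)))) = √(-15527 + (-70*(5 + 4 - 70) + 0²)) = √(-15527 + (-70*(-61) + 0)) = √(-15527 + (4270 + 0)) = √(-15527 + 4270) = √(-11257) = I*√11257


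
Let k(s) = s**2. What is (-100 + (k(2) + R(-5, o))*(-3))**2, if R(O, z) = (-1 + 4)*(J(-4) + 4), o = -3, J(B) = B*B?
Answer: 85264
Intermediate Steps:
J(B) = B**2
R(O, z) = 60 (R(O, z) = (-1 + 4)*((-4)**2 + 4) = 3*(16 + 4) = 3*20 = 60)
(-100 + (k(2) + R(-5, o))*(-3))**2 = (-100 + (2**2 + 60)*(-3))**2 = (-100 + (4 + 60)*(-3))**2 = (-100 + 64*(-3))**2 = (-100 - 192)**2 = (-292)**2 = 85264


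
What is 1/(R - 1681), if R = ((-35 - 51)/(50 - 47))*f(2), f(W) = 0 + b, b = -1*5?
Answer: -3/4613 ≈ -0.00065034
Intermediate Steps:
b = -5
f(W) = -5 (f(W) = 0 - 5 = -5)
R = 430/3 (R = ((-35 - 51)/(50 - 47))*(-5) = -86/3*(-5) = 430/3 ≈ 143.33)
1/(R - 1681) = 1/(430/3 - 1681) = 1/(-4613/3) = -3/4613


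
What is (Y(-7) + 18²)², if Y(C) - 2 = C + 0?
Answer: 101761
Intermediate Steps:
Y(C) = 2 + C (Y(C) = 2 + (C + 0) = 2 + C)
(Y(-7) + 18²)² = ((2 - 7) + 18²)² = (-5 + 324)² = 319² = 101761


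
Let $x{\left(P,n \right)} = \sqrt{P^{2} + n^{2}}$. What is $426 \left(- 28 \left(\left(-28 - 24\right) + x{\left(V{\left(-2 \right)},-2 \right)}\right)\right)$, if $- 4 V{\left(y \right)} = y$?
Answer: $620256 - 5964 \sqrt{17} \approx 5.9567 \cdot 10^{5}$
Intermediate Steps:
$V{\left(y \right)} = - \frac{y}{4}$
$426 \left(- 28 \left(\left(-28 - 24\right) + x{\left(V{\left(-2 \right)},-2 \right)}\right)\right) = 426 \left(- 28 \left(\left(-28 - 24\right) + \sqrt{\left(\left(- \frac{1}{4}\right) \left(-2\right)\right)^{2} + \left(-2\right)^{2}}\right)\right) = 426 \left(- 28 \left(-52 + \sqrt{\left(\frac{1}{2}\right)^{2} + 4}\right)\right) = 426 \left(- 28 \left(-52 + \sqrt{\frac{1}{4} + 4}\right)\right) = 426 \left(- 28 \left(-52 + \sqrt{\frac{17}{4}}\right)\right) = 426 \left(- 28 \left(-52 + \frac{\sqrt{17}}{2}\right)\right) = 426 \left(1456 - 14 \sqrt{17}\right) = 620256 - 5964 \sqrt{17}$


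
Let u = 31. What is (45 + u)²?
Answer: 5776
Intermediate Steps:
(45 + u)² = (45 + 31)² = 76² = 5776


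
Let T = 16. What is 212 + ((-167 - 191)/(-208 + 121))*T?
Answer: 24172/87 ≈ 277.84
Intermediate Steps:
212 + ((-167 - 191)/(-208 + 121))*T = 212 + ((-167 - 191)/(-208 + 121))*16 = 212 - 358/(-87)*16 = 212 - 358*(-1/87)*16 = 212 + (358/87)*16 = 212 + 5728/87 = 24172/87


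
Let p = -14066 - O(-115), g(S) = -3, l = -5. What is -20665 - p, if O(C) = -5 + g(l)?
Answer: -6607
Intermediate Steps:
O(C) = -8 (O(C) = -5 - 3 = -8)
p = -14058 (p = -14066 - 1*(-8) = -14066 + 8 = -14058)
-20665 - p = -20665 - 1*(-14058) = -20665 + 14058 = -6607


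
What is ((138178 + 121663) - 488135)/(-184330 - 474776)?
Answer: 12683/36617 ≈ 0.34637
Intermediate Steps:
((138178 + 121663) - 488135)/(-184330 - 474776) = (259841 - 488135)/(-659106) = -228294*(-1/659106) = 12683/36617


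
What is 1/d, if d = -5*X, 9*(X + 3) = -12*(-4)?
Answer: -3/35 ≈ -0.085714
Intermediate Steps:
X = 7/3 (X = -3 + (-12*(-4))/9 = -3 + (⅑)*48 = -3 + 16/3 = 7/3 ≈ 2.3333)
d = -35/3 (d = -5*7/3 = -35/3 ≈ -11.667)
1/d = 1/(-35/3) = -3/35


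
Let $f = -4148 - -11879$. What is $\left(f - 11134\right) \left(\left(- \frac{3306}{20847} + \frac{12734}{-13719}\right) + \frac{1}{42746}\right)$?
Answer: $\frac{15070816365335359}{4075118566926} \approx 3698.3$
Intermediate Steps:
$f = 7731$ ($f = -4148 + 11879 = 7731$)
$\left(f - 11134\right) \left(\left(- \frac{3306}{20847} + \frac{12734}{-13719}\right) + \frac{1}{42746}\right) = \left(7731 - 11134\right) \left(\left(- \frac{3306}{20847} + \frac{12734}{-13719}\right) + \frac{1}{42746}\right) = - 3403 \left(\left(\left(-3306\right) \frac{1}{20847} + 12734 \left(- \frac{1}{13719}\right)\right) + \frac{1}{42746}\right) = - 3403 \left(\left(- \frac{1102}{6949} - \frac{12734}{13719}\right) + \frac{1}{42746}\right) = - 3403 \left(- \frac{103606904}{95333331} + \frac{1}{42746}\right) = \left(-3403\right) \left(- \frac{4428685385053}{4075118566926}\right) = \frac{15070816365335359}{4075118566926}$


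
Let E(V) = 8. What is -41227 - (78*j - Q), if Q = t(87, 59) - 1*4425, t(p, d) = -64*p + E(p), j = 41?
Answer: -54410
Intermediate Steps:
t(p, d) = 8 - 64*p (t(p, d) = -64*p + 8 = 8 - 64*p)
Q = -9985 (Q = (8 - 64*87) - 1*4425 = (8 - 5568) - 4425 = -5560 - 4425 = -9985)
-41227 - (78*j - Q) = -41227 - (78*41 - 1*(-9985)) = -41227 - (3198 + 9985) = -41227 - 1*13183 = -41227 - 13183 = -54410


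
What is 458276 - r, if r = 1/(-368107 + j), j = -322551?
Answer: 316511985609/690658 ≈ 4.5828e+5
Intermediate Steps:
r = -1/690658 (r = 1/(-368107 - 322551) = 1/(-690658) = -1/690658 ≈ -1.4479e-6)
458276 - r = 458276 - 1*(-1/690658) = 458276 + 1/690658 = 316511985609/690658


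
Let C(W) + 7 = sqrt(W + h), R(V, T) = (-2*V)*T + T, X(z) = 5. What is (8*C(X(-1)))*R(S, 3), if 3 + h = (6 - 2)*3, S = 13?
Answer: 4200 - 600*sqrt(14) ≈ 1955.0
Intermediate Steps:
R(V, T) = T - 2*T*V (R(V, T) = -2*T*V + T = T - 2*T*V)
h = 9 (h = -3 + (6 - 2)*3 = -3 + 4*3 = -3 + 12 = 9)
C(W) = -7 + sqrt(9 + W) (C(W) = -7 + sqrt(W + 9) = -7 + sqrt(9 + W))
(8*C(X(-1)))*R(S, 3) = (8*(-7 + sqrt(9 + 5)))*(3*(1 - 2*13)) = (8*(-7 + sqrt(14)))*(3*(1 - 26)) = (-56 + 8*sqrt(14))*(3*(-25)) = (-56 + 8*sqrt(14))*(-75) = 4200 - 600*sqrt(14)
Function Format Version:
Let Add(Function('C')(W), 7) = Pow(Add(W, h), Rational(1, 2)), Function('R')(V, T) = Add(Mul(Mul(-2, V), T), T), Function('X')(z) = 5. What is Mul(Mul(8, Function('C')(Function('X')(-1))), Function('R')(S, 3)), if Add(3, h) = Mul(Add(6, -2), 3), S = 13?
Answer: Add(4200, Mul(-600, Pow(14, Rational(1, 2)))) ≈ 1955.0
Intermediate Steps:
Function('R')(V, T) = Add(T, Mul(-2, T, V)) (Function('R')(V, T) = Add(Mul(-2, T, V), T) = Add(T, Mul(-2, T, V)))
h = 9 (h = Add(-3, Mul(Add(6, -2), 3)) = Add(-3, Mul(4, 3)) = Add(-3, 12) = 9)
Function('C')(W) = Add(-7, Pow(Add(9, W), Rational(1, 2))) (Function('C')(W) = Add(-7, Pow(Add(W, 9), Rational(1, 2))) = Add(-7, Pow(Add(9, W), Rational(1, 2))))
Mul(Mul(8, Function('C')(Function('X')(-1))), Function('R')(S, 3)) = Mul(Mul(8, Add(-7, Pow(Add(9, 5), Rational(1, 2)))), Mul(3, Add(1, Mul(-2, 13)))) = Mul(Mul(8, Add(-7, Pow(14, Rational(1, 2)))), Mul(3, Add(1, -26))) = Mul(Add(-56, Mul(8, Pow(14, Rational(1, 2)))), Mul(3, -25)) = Mul(Add(-56, Mul(8, Pow(14, Rational(1, 2)))), -75) = Add(4200, Mul(-600, Pow(14, Rational(1, 2))))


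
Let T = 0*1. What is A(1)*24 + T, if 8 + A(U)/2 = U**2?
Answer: -336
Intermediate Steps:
A(U) = -16 + 2*U**2
T = 0
A(1)*24 + T = (-16 + 2*1**2)*24 + 0 = (-16 + 2*1)*24 + 0 = (-16 + 2)*24 + 0 = -14*24 + 0 = -336 + 0 = -336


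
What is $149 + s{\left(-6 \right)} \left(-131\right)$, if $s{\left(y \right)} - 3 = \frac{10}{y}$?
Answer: $- \frac{77}{3} \approx -25.667$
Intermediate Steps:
$s{\left(y \right)} = 3 + \frac{10}{y}$
$149 + s{\left(-6 \right)} \left(-131\right) = 149 + \left(3 + \frac{10}{-6}\right) \left(-131\right) = 149 + \left(3 + 10 \left(- \frac{1}{6}\right)\right) \left(-131\right) = 149 + \left(3 - \frac{5}{3}\right) \left(-131\right) = 149 + \frac{4}{3} \left(-131\right) = 149 - \frac{524}{3} = - \frac{77}{3}$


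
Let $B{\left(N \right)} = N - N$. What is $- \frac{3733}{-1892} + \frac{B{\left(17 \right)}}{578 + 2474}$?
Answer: $\frac{3733}{1892} \approx 1.973$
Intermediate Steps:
$B{\left(N \right)} = 0$
$- \frac{3733}{-1892} + \frac{B{\left(17 \right)}}{578 + 2474} = - \frac{3733}{-1892} + \frac{0}{578 + 2474} = \left(-3733\right) \left(- \frac{1}{1892}\right) + \frac{0}{3052} = \frac{3733}{1892} + 0 \cdot \frac{1}{3052} = \frac{3733}{1892} + 0 = \frac{3733}{1892}$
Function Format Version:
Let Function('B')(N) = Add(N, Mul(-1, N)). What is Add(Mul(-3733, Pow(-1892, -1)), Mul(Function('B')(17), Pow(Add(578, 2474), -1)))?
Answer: Rational(3733, 1892) ≈ 1.9730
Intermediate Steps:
Function('B')(N) = 0
Add(Mul(-3733, Pow(-1892, -1)), Mul(Function('B')(17), Pow(Add(578, 2474), -1))) = Add(Mul(-3733, Pow(-1892, -1)), Mul(0, Pow(Add(578, 2474), -1))) = Add(Mul(-3733, Rational(-1, 1892)), Mul(0, Pow(3052, -1))) = Add(Rational(3733, 1892), Mul(0, Rational(1, 3052))) = Add(Rational(3733, 1892), 0) = Rational(3733, 1892)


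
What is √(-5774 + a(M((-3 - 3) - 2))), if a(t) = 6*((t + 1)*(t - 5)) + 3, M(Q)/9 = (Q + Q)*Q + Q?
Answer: √6966679 ≈ 2639.4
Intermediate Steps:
M(Q) = 9*Q + 18*Q² (M(Q) = 9*((Q + Q)*Q + Q) = 9*((2*Q)*Q + Q) = 9*(2*Q² + Q) = 9*(Q + 2*Q²) = 9*Q + 18*Q²)
a(t) = 3 + 6*(1 + t)*(-5 + t) (a(t) = 6*((1 + t)*(-5 + t)) + 3 = 6*(1 + t)*(-5 + t) + 3 = 3 + 6*(1 + t)*(-5 + t))
√(-5774 + a(M((-3 - 3) - 2))) = √(-5774 + (-27 - 216*((-3 - 3) - 2)*(1 + 2*((-3 - 3) - 2)) + 6*(9*((-3 - 3) - 2)*(1 + 2*((-3 - 3) - 2)))²)) = √(-5774 + (-27 - 216*(-6 - 2)*(1 + 2*(-6 - 2)) + 6*(9*(-6 - 2)*(1 + 2*(-6 - 2)))²)) = √(-5774 + (-27 - 216*(-8)*(1 + 2*(-8)) + 6*(9*(-8)*(1 + 2*(-8)))²)) = √(-5774 + (-27 - 216*(-8)*(1 - 16) + 6*(9*(-8)*(1 - 16))²)) = √(-5774 + (-27 - 216*(-8)*(-15) + 6*(9*(-8)*(-15))²)) = √(-5774 + (-27 - 24*1080 + 6*1080²)) = √(-5774 + (-27 - 25920 + 6*1166400)) = √(-5774 + (-27 - 25920 + 6998400)) = √(-5774 + 6972453) = √6966679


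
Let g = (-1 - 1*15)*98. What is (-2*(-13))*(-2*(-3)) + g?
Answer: -1412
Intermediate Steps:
g = -1568 (g = (-1 - 15)*98 = -16*98 = -1568)
(-2*(-13))*(-2*(-3)) + g = (-2*(-13))*(-2*(-3)) - 1568 = 26*6 - 1568 = 156 - 1568 = -1412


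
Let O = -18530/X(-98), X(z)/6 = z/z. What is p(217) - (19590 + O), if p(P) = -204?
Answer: -50117/3 ≈ -16706.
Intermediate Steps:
X(z) = 6 (X(z) = 6*(z/z) = 6*1 = 6)
O = -9265/3 (O = -18530/6 = -18530*⅙ = -9265/3 ≈ -3088.3)
p(217) - (19590 + O) = -204 - (19590 - 9265/3) = -204 - 1*49505/3 = -204 - 49505/3 = -50117/3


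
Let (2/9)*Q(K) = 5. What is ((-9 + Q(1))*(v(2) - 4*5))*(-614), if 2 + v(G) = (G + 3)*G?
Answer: 99468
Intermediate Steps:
Q(K) = 45/2 (Q(K) = (9/2)*5 = 45/2)
v(G) = -2 + G*(3 + G) (v(G) = -2 + (G + 3)*G = -2 + (3 + G)*G = -2 + G*(3 + G))
((-9 + Q(1))*(v(2) - 4*5))*(-614) = ((-9 + 45/2)*((-2 + 2² + 3*2) - 4*5))*(-614) = (27*((-2 + 4 + 6) - 20)/2)*(-614) = (27*(8 - 20)/2)*(-614) = ((27/2)*(-12))*(-614) = -162*(-614) = 99468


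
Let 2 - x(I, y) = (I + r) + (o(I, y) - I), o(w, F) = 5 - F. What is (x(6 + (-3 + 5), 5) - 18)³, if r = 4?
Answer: -8000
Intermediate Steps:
x(I, y) = -7 + y (x(I, y) = 2 - ((I + 4) + ((5 - y) - I)) = 2 - ((4 + I) + (5 - I - y)) = 2 - (9 - y) = 2 + (-9 + y) = -7 + y)
(x(6 + (-3 + 5), 5) - 18)³ = ((-7 + 5) - 18)³ = (-2 - 18)³ = (-20)³ = -8000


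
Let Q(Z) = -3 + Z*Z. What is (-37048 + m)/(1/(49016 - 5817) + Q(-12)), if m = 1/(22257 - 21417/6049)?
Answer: -215436646116794401/819924749686560 ≈ -262.75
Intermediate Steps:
m = 6049/134611176 (m = 1/(22257 - 21417*1/6049) = 1/(22257 - 21417/6049) = 1/(134611176/6049) = 6049/134611176 ≈ 4.4937e-5)
Q(Z) = -3 + Z²
(-37048 + m)/(1/(49016 - 5817) + Q(-12)) = (-37048 + 6049/134611176)/(1/(49016 - 5817) + (-3 + (-12)²)) = -4987074842399/(134611176*(1/43199 + (-3 + 144))) = -4987074842399/(134611176*(1/43199 + 141)) = -4987074842399/(134611176*6091060/43199) = -4987074842399/134611176*43199/6091060 = -215436646116794401/819924749686560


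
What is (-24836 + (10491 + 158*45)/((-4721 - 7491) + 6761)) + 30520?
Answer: 10321961/1817 ≈ 5680.8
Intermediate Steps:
(-24836 + (10491 + 158*45)/((-4721 - 7491) + 6761)) + 30520 = (-24836 + (10491 + 7110)/(-12212 + 6761)) + 30520 = (-24836 + 17601/(-5451)) + 30520 = (-24836 + 17601*(-1/5451)) + 30520 = (-24836 - 5867/1817) + 30520 = -45132879/1817 + 30520 = 10321961/1817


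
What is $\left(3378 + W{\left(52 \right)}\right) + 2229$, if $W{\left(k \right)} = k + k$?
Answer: $5711$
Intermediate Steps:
$W{\left(k \right)} = 2 k$
$\left(3378 + W{\left(52 \right)}\right) + 2229 = \left(3378 + 2 \cdot 52\right) + 2229 = \left(3378 + 104\right) + 2229 = 3482 + 2229 = 5711$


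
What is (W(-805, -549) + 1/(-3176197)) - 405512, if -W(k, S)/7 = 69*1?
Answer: -1289520101016/3176197 ≈ -4.0600e+5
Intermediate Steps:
W(k, S) = -483
(W(-805, -549) + 1/(-3176197)) - 405512 = (-483 + 1/(-3176197)) - 405512 = (-483 - 1/3176197) - 405512 = -1534103152/3176197 - 405512 = -1289520101016/3176197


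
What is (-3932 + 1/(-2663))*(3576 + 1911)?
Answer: -57453921579/2663 ≈ -2.1575e+7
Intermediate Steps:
(-3932 + 1/(-2663))*(3576 + 1911) = (-3932 - 1/2663)*5487 = -10470917/2663*5487 = -57453921579/2663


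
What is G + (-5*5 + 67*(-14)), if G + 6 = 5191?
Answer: 4222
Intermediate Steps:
G = 5185 (G = -6 + 5191 = 5185)
G + (-5*5 + 67*(-14)) = 5185 + (-5*5 + 67*(-14)) = 5185 + (-25 - 938) = 5185 - 963 = 4222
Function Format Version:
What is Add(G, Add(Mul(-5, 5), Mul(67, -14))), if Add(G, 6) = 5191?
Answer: 4222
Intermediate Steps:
G = 5185 (G = Add(-6, 5191) = 5185)
Add(G, Add(Mul(-5, 5), Mul(67, -14))) = Add(5185, Add(Mul(-5, 5), Mul(67, -14))) = Add(5185, Add(-25, -938)) = Add(5185, -963) = 4222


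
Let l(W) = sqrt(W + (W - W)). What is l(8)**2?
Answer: 8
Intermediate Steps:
l(W) = sqrt(W) (l(W) = sqrt(W + 0) = sqrt(W))
l(8)**2 = (sqrt(8))**2 = (2*sqrt(2))**2 = 8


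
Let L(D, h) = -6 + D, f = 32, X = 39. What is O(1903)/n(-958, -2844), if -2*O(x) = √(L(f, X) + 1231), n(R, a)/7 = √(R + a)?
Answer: I*√4779114/53228 ≈ 0.041071*I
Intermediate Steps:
n(R, a) = 7*√(R + a)
O(x) = -√1257/2 (O(x) = -√((-6 + 32) + 1231)/2 = -√(26 + 1231)/2 = -√1257/2)
O(1903)/n(-958, -2844) = (-√1257/2)/((7*√(-958 - 2844))) = (-√1257/2)/((7*√(-3802))) = (-√1257/2)/((7*(I*√3802))) = (-√1257/2)/((7*I*√3802)) = (-√1257/2)*(-I*√3802/26614) = I*√4779114/53228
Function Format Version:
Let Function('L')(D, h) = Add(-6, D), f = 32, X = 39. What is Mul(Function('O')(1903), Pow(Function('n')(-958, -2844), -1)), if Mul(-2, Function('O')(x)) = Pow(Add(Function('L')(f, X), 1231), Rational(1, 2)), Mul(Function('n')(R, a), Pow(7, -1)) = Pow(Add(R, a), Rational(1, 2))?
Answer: Mul(Rational(1, 53228), I, Pow(4779114, Rational(1, 2))) ≈ Mul(0.041071, I)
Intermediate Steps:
Function('n')(R, a) = Mul(7, Pow(Add(R, a), Rational(1, 2)))
Function('O')(x) = Mul(Rational(-1, 2), Pow(1257, Rational(1, 2))) (Function('O')(x) = Mul(Rational(-1, 2), Pow(Add(Add(-6, 32), 1231), Rational(1, 2))) = Mul(Rational(-1, 2), Pow(Add(26, 1231), Rational(1, 2))) = Mul(Rational(-1, 2), Pow(1257, Rational(1, 2))))
Mul(Function('O')(1903), Pow(Function('n')(-958, -2844), -1)) = Mul(Mul(Rational(-1, 2), Pow(1257, Rational(1, 2))), Pow(Mul(7, Pow(Add(-958, -2844), Rational(1, 2))), -1)) = Mul(Mul(Rational(-1, 2), Pow(1257, Rational(1, 2))), Pow(Mul(7, Pow(-3802, Rational(1, 2))), -1)) = Mul(Mul(Rational(-1, 2), Pow(1257, Rational(1, 2))), Pow(Mul(7, Mul(I, Pow(3802, Rational(1, 2)))), -1)) = Mul(Mul(Rational(-1, 2), Pow(1257, Rational(1, 2))), Pow(Mul(7, I, Pow(3802, Rational(1, 2))), -1)) = Mul(Mul(Rational(-1, 2), Pow(1257, Rational(1, 2))), Mul(Rational(-1, 26614), I, Pow(3802, Rational(1, 2)))) = Mul(Rational(1, 53228), I, Pow(4779114, Rational(1, 2)))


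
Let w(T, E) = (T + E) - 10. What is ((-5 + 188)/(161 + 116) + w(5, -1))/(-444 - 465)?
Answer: 493/83931 ≈ 0.0058739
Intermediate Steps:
w(T, E) = -10 + E + T (w(T, E) = (E + T) - 10 = -10 + E + T)
((-5 + 188)/(161 + 116) + w(5, -1))/(-444 - 465) = ((-5 + 188)/(161 + 116) + (-10 - 1 + 5))/(-444 - 465) = (183/277 - 6)/(-909) = (183*(1/277) - 6)*(-1/909) = (183/277 - 6)*(-1/909) = -1479/277*(-1/909) = 493/83931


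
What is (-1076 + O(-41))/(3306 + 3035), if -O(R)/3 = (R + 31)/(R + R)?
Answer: -44131/259981 ≈ -0.16975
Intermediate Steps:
O(R) = -3*(31 + R)/(2*R) (O(R) = -3*(R + 31)/(R + R) = -3*(31 + R)/(2*R))
(-1076 + O(-41))/(3306 + 3035) = (-1076 + (3/2)*(-31 - 1*(-41))/(-41))/(3306 + 3035) = (-1076 + (3/2)*(-1/41)*(-31 + 41))/6341 = (-1076 + (3/2)*(-1/41)*10)*(1/6341) = (-1076 - 15/41)*(1/6341) = -44131/41*1/6341 = -44131/259981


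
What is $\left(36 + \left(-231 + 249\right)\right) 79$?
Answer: $4266$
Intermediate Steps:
$\left(36 + \left(-231 + 249\right)\right) 79 = \left(36 + 18\right) 79 = 54 \cdot 79 = 4266$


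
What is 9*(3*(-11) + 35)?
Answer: 18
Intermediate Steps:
9*(3*(-11) + 35) = 9*(-33 + 35) = 9*2 = 18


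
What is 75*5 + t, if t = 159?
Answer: 534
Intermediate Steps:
75*5 + t = 75*5 + 159 = 375 + 159 = 534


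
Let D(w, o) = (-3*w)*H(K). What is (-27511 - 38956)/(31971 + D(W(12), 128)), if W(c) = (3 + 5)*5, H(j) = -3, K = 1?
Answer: -66467/32331 ≈ -2.0558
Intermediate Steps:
W(c) = 40 (W(c) = 8*5 = 40)
D(w, o) = 9*w (D(w, o) = -3*w*(-3) = 9*w)
(-27511 - 38956)/(31971 + D(W(12), 128)) = (-27511 - 38956)/(31971 + 9*40) = -66467/(31971 + 360) = -66467/32331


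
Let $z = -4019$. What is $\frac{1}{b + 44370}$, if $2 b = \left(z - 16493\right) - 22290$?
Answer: $\frac{1}{22969} \approx 4.3537 \cdot 10^{-5}$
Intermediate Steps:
$b = -21401$ ($b = \frac{\left(-4019 - 16493\right) - 22290}{2} = \frac{-20512 - 22290}{2} = \frac{1}{2} \left(-42802\right) = -21401$)
$\frac{1}{b + 44370} = \frac{1}{-21401 + 44370} = \frac{1}{22969}$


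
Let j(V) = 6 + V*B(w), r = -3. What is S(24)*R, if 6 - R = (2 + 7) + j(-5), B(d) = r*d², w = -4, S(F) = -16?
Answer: 3984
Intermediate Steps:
B(d) = -3*d²
j(V) = 6 - 48*V (j(V) = 6 + V*(-3*(-4)²) = 6 + V*(-3*16) = 6 + V*(-48) = 6 - 48*V)
R = -249 (R = 6 - ((2 + 7) + (6 - 48*(-5))) = 6 - (9 + (6 + 240)) = 6 - (9 + 246) = 6 - 1*255 = 6 - 255 = -249)
S(24)*R = -16*(-249) = 3984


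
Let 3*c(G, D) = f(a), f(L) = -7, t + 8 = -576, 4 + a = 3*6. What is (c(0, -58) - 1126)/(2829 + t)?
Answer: -677/1347 ≈ -0.50260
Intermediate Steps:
a = 14 (a = -4 + 3*6 = -4 + 18 = 14)
t = -584 (t = -8 - 576 = -584)
c(G, D) = -7/3 (c(G, D) = (1/3)*(-7) = -7/3)
(c(0, -58) - 1126)/(2829 + t) = (-7/3 - 1126)/(2829 - 584) = -3385/3/2245 = -3385/3*1/2245 = -677/1347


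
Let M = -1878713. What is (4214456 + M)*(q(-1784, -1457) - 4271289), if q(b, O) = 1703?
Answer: -9972655612398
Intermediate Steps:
(4214456 + M)*(q(-1784, -1457) - 4271289) = (4214456 - 1878713)*(1703 - 4271289) = 2335743*(-4269586) = -9972655612398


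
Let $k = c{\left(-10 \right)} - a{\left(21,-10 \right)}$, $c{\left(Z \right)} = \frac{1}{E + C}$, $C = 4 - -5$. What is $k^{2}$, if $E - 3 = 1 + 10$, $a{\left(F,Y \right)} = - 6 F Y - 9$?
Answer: $\frac{827827984}{529} \approx 1.5649 \cdot 10^{6}$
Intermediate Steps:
$a{\left(F,Y \right)} = -9 - 6 F Y$ ($a{\left(F,Y \right)} = - 6 F Y - 9 = -9 - 6 F Y$)
$E = 14$ ($E = 3 + \left(1 + 10\right) = 3 + 11 = 14$)
$C = 9$ ($C = 4 + 5 = 9$)
$c{\left(Z \right)} = \frac{1}{23}$ ($c{\left(Z \right)} = \frac{1}{14 + 9} = \frac{1}{23}$)
$k = - \frac{28772}{23}$ ($k = \frac{1}{23} - \left(-9 - 126 \left(-10\right)\right) = \frac{1}{23} - \left(-9 + 1260\right) = \frac{1}{23} - 1251 = - \frac{28772}{23} \approx -1251.0$)
$k^{2} = \left(- \frac{28772}{23}\right)^{2} = \frac{827827984}{529}$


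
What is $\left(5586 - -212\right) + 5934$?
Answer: $11732$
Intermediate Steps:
$\left(5586 - -212\right) + 5934 = \left(5586 + 212\right) + 5934 = 5798 + 5934 = 11732$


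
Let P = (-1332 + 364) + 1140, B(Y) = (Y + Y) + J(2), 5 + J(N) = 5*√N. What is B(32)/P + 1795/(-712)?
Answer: -66683/30616 + 5*√2/172 ≈ -2.1369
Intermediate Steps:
J(N) = -5 + 5*√N
B(Y) = -5 + 2*Y + 5*√2 (B(Y) = (Y + Y) + (-5 + 5*√2) = 2*Y + (-5 + 5*√2) = -5 + 2*Y + 5*√2)
P = 172 (P = -968 + 1140 = 172)
B(32)/P + 1795/(-712) = (-5 + 2*32 + 5*√2)/172 + 1795/(-712) = (-5 + 64 + 5*√2)*(1/172) + 1795*(-1/712) = (59 + 5*√2)*(1/172) - 1795/712 = (59/172 + 5*√2/172) - 1795/712 = -66683/30616 + 5*√2/172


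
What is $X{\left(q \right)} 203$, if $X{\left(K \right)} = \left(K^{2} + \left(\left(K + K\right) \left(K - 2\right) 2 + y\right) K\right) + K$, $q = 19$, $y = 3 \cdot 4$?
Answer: $5106668$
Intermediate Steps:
$y = 12$
$X{\left(K \right)} = K + K^{2} + K \left(12 + 4 K \left(-2 + K\right)\right)$ ($X{\left(K \right)} = \left(K^{2} + \left(\left(K + K\right) \left(K - 2\right) 2 + 12\right) K\right) + K = \left(K^{2} + \left(2 K \left(-2 + K\right) 2 + 12\right) K\right) + K = \left(K^{2} + \left(4 K \left(-2 + K\right) + 12\right) K\right) + K = \left(K^{2} + \left(12 + 4 K \left(-2 + K\right)\right) K\right) + K = \left(K^{2} + K \left(12 + 4 K \left(-2 + K\right)\right)\right) + K = K + K^{2} + K \left(12 + 4 K \left(-2 + K\right)\right)$)
$X{\left(q \right)} 203 = 19 \left(13 - 133 + 4 \cdot 19^{2}\right) 203 = 19 \left(13 - 133 + 4 \cdot 361\right) 203 = 19 \left(13 - 133 + 1444\right) 203 = 19 \cdot 1324 \cdot 203 = 25156 \cdot 203 = 5106668$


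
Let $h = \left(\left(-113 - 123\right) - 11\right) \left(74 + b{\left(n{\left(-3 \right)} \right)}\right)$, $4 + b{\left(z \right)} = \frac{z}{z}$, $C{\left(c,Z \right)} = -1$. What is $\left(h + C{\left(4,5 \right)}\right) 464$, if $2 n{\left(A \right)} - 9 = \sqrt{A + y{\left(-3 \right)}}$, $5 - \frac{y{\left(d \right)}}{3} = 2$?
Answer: $-8137632$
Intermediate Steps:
$y{\left(d \right)} = 9$ ($y{\left(d \right)} = 15 - 6 = 9$)
$n{\left(A \right)} = \frac{9}{2} + \frac{\sqrt{9 + A}}{2}$ ($n{\left(A \right)} = \frac{9}{2} + \frac{\sqrt{A + 9}}{2} = \frac{9}{2} + \frac{\sqrt{9 + A}}{2}$)
$b{\left(z \right)} = -3$ ($b{\left(z \right)} = -4 + \frac{z}{z} = -4 + 1 = -3$)
$h = -17537$ ($h = \left(\left(-113 - 123\right) - 11\right) \left(74 - 3\right) = \left(-236 - 11\right) 71 = \left(-247\right) 71 = -17537$)
$\left(h + C{\left(4,5 \right)}\right) 464 = \left(-17537 - 1\right) 464 = \left(-17538\right) 464 = -8137632$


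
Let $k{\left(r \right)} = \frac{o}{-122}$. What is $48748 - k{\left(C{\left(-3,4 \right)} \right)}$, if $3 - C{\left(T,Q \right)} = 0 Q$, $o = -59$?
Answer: $\frac{5947197}{122} \approx 48748.0$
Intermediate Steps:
$C{\left(T,Q \right)} = 3$ ($C{\left(T,Q \right)} = 3 - 0 Q = 3 - 0 = 3 + 0 = 3$)
$k{\left(r \right)} = \frac{59}{122}$ ($k{\left(r \right)} = - \frac{59}{-122} = \left(-59\right) \left(- \frac{1}{122}\right) = \frac{59}{122}$)
$48748 - k{\left(C{\left(-3,4 \right)} \right)} = 48748 - \frac{59}{122} = \frac{5947197}{122}$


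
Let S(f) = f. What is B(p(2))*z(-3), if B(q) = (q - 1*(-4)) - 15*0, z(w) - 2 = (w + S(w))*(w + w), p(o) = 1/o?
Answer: 171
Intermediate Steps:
z(w) = 2 + 4*w**2 (z(w) = 2 + (w + w)*(w + w) = 2 + (2*w)*(2*w) = 2 + 4*w**2)
B(q) = 4 + q (B(q) = (q + 4) - 3*0 = (4 + q) + 0 = 4 + q)
B(p(2))*z(-3) = (4 + 1/2)*(2 + 4*(-3)**2) = (4 + 1/2)*(2 + 4*9) = 9*(2 + 36)/2 = (9/2)*38 = 171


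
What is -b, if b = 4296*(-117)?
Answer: 502632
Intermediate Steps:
b = -502632
-b = -1*(-502632) = 502632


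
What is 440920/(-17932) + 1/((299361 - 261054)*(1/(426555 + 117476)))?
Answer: -1783689637/171730281 ≈ -10.387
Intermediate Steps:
440920/(-17932) + 1/((299361 - 261054)*(1/(426555 + 117476))) = 440920*(-1/17932) + 1/(38307*(1/544031)) = -110230/4483 + 1/(38307*(1/544031)) = -110230/4483 + (1/38307)*544031 = -110230/4483 + 544031/38307 = -1783689637/171730281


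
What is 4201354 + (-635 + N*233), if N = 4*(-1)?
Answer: 4199787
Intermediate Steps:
N = -4
4201354 + (-635 + N*233) = 4201354 + (-635 - 4*233) = 4201354 + (-635 - 932) = 4201354 - 1567 = 4199787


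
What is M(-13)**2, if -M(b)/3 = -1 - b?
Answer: 1296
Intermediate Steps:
M(b) = 3 + 3*b (M(b) = -3*(-1 - b) = 3 + 3*b)
M(-13)**2 = (3 + 3*(-13))**2 = (3 - 39)**2 = (-36)**2 = 1296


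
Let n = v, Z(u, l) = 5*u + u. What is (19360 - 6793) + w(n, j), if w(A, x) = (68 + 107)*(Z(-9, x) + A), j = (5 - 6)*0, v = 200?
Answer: 38117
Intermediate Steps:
Z(u, l) = 6*u
j = 0 (j = -1*0 = 0)
n = 200
w(A, x) = -9450 + 175*A (w(A, x) = (68 + 107)*(6*(-9) + A) = 175*(-54 + A) = -9450 + 175*A)
(19360 - 6793) + w(n, j) = (19360 - 6793) + (-9450 + 175*200) = 12567 + (-9450 + 35000) = 12567 + 25550 = 38117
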